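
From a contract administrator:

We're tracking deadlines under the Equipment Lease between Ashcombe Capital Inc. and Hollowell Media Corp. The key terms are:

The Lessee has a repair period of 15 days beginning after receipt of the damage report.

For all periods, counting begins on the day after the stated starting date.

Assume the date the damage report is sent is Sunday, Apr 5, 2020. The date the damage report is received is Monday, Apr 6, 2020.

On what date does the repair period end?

The last day of the repair period: Apr 6, 2020 + 15 days = Apr 21, 2020.

Apr 21, 2020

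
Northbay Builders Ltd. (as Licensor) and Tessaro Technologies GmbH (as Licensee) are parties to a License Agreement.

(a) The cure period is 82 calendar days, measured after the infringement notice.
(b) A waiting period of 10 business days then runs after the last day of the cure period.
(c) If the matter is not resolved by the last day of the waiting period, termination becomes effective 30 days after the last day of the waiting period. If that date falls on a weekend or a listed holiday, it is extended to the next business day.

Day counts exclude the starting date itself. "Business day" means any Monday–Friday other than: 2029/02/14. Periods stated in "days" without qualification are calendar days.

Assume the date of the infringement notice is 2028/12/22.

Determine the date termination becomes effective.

2029/04/27

The last day of the cure period: 2028/12/22 + 82 days = 2029/03/14.
The last day of the waiting period: 10 business days after Wednesday, 2029/03/14, skipping weekends — Mar 15, Mar 16, Mar 19, Mar 20, Mar 21, Mar 22, Mar 23, Mar 26, Mar 27, Mar 28 — lands on Wednesday, 2029/03/28.
Adding 30 calendar days to 2029/03/28 gives 2029/04/27, which is the date termination becomes effective. 2029/04/27 is a Friday and is not a listed holiday, so no roll-forward applies.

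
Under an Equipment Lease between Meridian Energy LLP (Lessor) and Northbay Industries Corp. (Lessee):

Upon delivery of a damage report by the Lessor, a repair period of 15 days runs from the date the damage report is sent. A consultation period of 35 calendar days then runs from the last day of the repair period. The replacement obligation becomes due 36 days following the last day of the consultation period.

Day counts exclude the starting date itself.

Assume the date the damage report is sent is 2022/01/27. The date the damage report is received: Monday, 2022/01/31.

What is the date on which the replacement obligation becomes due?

2022/04/23

The last day of the repair period: 15 calendar days after 2022/01/27 is 2022/02/11.
Adding 35 calendar days to 2022/02/11 gives 2022/03/18, which is the last day of the consultation period.
The date on which the replacement obligation becomes due: 36 calendar days after 2022/03/18 is 2022/04/23.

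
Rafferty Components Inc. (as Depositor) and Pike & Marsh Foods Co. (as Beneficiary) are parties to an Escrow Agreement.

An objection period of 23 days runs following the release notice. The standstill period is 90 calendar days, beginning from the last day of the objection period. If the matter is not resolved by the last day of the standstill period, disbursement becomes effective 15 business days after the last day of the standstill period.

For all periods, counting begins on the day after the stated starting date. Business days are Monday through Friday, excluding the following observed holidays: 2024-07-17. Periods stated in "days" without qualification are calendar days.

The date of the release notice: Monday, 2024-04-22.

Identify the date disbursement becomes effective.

2024-09-03

The last day of the objection period: 23 calendar days after 2024-04-22 is 2024-05-15.
The last day of the standstill period: 2024-05-15 + 90 days = 2024-08-13.
From Tuesday, 2024-08-13, 15 business days (Aug 14, Aug 15, Aug 16, Aug 19, …, Aug 30, Sep 2, Sep 3, skipping weekends) brings us to Tuesday, 2024-09-03, which is the date disbursement becomes effective.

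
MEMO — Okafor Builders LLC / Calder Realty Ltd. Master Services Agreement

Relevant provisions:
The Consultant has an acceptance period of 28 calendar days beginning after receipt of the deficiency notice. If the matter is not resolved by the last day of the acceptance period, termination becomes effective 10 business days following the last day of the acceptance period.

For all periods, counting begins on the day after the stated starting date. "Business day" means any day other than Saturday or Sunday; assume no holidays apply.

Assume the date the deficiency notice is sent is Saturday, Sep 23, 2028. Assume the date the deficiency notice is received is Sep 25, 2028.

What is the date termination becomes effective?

Nov 6, 2028

The last day of the acceptance period: Sep 25, 2028 + 28 days = Oct 23, 2028.
The date termination becomes effective: counting 10 business days from Monday, Oct 23, 2028 (Oct 24, Oct 25, Oct 26, Oct 27, Oct 30, Oct 31, Nov 1, Nov 2, Nov 3, Nov 6, skipping weekends) reaches Monday, Nov 6, 2028.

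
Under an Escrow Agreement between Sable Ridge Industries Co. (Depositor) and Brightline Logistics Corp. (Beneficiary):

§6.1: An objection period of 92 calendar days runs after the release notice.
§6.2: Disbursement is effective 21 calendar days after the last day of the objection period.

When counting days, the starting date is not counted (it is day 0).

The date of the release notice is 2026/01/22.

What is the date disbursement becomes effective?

2026/05/15

The last day of the objection period: 92 calendar days after 2026/01/22 is 2026/04/24.
The date disbursement becomes effective: 21 calendar days after 2026/04/24 is 2026/05/15.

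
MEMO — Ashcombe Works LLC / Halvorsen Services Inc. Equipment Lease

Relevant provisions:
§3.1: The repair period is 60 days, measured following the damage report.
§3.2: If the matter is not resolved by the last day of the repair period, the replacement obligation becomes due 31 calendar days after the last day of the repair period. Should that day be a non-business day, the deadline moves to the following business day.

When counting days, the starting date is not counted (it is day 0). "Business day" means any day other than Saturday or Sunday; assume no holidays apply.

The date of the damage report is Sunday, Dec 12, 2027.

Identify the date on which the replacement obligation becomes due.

Mar 13, 2028

The last day of the repair period: Dec 12, 2027 + 60 days = Feb 10, 2028.
The date on which the replacement obligation becomes due: Feb 10, 2028 + 31 days = Mar 12, 2028. That falls on a Sunday, so it rolls to the next business day, Monday, Mar 13, 2028.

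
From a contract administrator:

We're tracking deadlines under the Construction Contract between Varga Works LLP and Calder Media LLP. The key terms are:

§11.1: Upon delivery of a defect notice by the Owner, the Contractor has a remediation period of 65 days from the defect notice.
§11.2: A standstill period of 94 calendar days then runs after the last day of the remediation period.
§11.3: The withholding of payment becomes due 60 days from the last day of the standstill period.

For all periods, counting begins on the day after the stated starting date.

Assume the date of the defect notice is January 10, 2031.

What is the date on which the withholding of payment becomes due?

August 17, 2031

The last day of the remediation period: January 10, 2031 + 65 days = March 16, 2031.
The last day of the standstill period: 94 calendar days after March 16, 2031 is June 18, 2031.
The date on which the withholding of payment becomes due: June 18, 2031 + 60 days = August 17, 2031.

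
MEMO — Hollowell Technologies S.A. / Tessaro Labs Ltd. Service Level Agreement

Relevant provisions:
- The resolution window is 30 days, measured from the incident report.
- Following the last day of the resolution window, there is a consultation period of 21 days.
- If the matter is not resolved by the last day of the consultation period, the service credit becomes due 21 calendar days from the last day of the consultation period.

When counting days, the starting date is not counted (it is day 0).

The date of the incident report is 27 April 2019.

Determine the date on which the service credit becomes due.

8 July 2019

The last day of the resolution window: 30 calendar days after 27 April 2019 is 27 May 2019.
The last day of the consultation period: 27 May 2019 + 21 days = 17 June 2019.
The date on which the service credit becomes due: 17 June 2019 + 21 days = 8 July 2019.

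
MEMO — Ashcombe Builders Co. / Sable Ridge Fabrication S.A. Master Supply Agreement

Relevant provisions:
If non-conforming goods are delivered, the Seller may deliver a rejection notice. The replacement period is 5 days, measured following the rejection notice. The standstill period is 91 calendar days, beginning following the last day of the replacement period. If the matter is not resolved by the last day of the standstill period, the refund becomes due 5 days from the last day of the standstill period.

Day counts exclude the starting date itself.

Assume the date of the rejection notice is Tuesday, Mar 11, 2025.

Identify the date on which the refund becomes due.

The last day of the replacement period: 5 calendar days after Mar 11, 2025 is Mar 16, 2025.
The last day of the standstill period: Mar 16, 2025 + 91 days = Jun 15, 2025.
The date on which the refund becomes due: Jun 15, 2025 + 5 days = Jun 20, 2025.

Jun 20, 2025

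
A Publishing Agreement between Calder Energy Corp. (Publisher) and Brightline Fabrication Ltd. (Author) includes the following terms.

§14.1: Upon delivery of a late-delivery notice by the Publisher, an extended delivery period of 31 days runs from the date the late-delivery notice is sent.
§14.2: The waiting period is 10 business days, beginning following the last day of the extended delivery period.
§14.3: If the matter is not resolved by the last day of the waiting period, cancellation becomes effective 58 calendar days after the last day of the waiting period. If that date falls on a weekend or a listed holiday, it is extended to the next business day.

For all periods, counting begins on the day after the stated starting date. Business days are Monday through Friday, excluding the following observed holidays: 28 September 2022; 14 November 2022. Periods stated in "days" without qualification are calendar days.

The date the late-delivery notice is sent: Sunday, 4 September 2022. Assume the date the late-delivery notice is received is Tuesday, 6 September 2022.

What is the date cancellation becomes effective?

16 December 2022

Adding 31 calendar days to 4 September 2022 gives 5 October 2022, which is the last day of the extended delivery period.
The last day of the waiting period: 10 business days after Wednesday, 5 October 2022, skipping weekends — Oct 6, Oct 7, Oct 10, Oct 11, Oct 12, Oct 13, Oct 14, Oct 17, Oct 18, Oct 19 — lands on Wednesday, 19 October 2022.
Adding 58 calendar days to 19 October 2022 gives 16 December 2022, which is the date cancellation becomes effective. 16 December 2022 is a Friday and is not a listed holiday, so no roll-forward applies.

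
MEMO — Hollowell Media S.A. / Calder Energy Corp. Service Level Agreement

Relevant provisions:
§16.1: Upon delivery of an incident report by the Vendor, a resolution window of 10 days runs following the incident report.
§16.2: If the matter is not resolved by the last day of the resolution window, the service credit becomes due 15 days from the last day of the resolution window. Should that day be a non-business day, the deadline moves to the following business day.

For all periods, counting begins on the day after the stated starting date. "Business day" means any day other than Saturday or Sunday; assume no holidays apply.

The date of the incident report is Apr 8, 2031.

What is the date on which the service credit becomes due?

The last day of the resolution window: Apr 8, 2031 + 10 days = Apr 18, 2031.
The date on which the service credit becomes due: 15 calendar days after Apr 18, 2031 is May 3, 2031. That falls on a Saturday, so it rolls to the next business day, Monday, May 5, 2031.

May 5, 2031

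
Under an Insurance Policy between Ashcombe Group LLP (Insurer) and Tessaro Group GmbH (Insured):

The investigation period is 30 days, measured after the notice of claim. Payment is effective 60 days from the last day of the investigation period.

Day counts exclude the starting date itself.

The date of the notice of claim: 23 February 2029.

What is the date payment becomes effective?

The last day of the investigation period: 30 calendar days after 23 February 2029 is 25 March 2029.
The date payment becomes effective: 60 calendar days after 25 March 2029 is 24 May 2029.

24 May 2029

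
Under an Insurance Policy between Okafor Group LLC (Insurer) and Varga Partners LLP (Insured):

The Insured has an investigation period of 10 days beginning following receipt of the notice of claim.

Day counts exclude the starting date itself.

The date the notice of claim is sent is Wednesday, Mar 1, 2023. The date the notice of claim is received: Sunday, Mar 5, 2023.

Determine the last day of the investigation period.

Mar 15, 2023

The last day of the investigation period: 10 calendar days after Mar 5, 2023 is Mar 15, 2023.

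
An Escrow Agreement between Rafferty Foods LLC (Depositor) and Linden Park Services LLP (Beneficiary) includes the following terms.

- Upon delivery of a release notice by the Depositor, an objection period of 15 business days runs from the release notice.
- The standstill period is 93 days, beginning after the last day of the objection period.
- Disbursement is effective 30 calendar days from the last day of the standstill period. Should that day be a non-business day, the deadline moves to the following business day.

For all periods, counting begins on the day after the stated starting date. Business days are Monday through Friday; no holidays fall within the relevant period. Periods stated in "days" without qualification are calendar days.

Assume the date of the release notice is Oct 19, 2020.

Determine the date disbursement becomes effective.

The last day of the objection period: counting 15 business days from Monday, Oct 19, 2020 (Oct 20, Oct 21, Oct 22, Oct 23, …, Nov 5, Nov 6, Nov 9, skipping weekends) reaches Monday, Nov 9, 2020.
The last day of the standstill period: Nov 9, 2020 + 93 days = Feb 10, 2021.
Adding 30 calendar days to Feb 10, 2021 gives Mar 12, 2021, which is the date disbursement becomes effective. Mar 12, 2021 is a Friday, so no roll-forward applies.

Mar 12, 2021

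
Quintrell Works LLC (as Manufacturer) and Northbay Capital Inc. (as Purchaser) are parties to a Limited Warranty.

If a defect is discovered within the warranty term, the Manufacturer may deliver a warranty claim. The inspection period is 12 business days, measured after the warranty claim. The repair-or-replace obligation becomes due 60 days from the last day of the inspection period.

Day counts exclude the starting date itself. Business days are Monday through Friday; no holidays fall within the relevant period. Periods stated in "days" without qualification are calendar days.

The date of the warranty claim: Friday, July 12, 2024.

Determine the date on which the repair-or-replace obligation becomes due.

September 28, 2024

The last day of the inspection period: counting 12 business days from Friday, July 12, 2024 (Jul 15, Jul 16, Jul 17, Jul 18, …, Jul 26, Jul 29, Jul 30, skipping weekends) reaches Tuesday, July 30, 2024.
The date on which the repair-or-replace obligation becomes due: 60 calendar days after July 30, 2024 is September 28, 2024.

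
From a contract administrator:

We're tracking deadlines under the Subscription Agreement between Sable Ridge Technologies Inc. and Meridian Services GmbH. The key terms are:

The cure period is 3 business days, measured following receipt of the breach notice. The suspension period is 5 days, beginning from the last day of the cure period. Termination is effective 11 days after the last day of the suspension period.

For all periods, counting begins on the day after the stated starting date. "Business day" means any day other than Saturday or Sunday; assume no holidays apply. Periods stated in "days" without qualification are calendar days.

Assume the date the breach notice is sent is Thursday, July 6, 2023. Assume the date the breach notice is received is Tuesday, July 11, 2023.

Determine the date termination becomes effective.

July 30, 2023

From Tuesday, July 11, 2023, 3 business days (Jul 12, Jul 13, Jul 14, skipping weekends) brings us to Friday, July 14, 2023, which is the last day of the cure period.
Adding 5 calendar days to July 14, 2023 gives July 19, 2023, which is the last day of the suspension period.
Adding 11 calendar days to July 19, 2023 gives July 30, 2023, which is the date termination becomes effective.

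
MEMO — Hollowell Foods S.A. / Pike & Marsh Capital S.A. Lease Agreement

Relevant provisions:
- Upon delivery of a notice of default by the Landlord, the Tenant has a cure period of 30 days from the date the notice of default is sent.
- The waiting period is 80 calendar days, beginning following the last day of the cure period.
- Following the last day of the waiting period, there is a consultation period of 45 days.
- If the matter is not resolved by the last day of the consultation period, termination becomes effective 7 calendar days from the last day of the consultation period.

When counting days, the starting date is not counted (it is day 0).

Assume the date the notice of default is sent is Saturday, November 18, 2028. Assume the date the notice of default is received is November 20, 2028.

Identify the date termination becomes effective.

April 29, 2029

Adding 30 calendar days to November 18, 2028 gives December 18, 2028, which is the last day of the cure period.
The last day of the waiting period: 80 calendar days after December 18, 2028 is March 8, 2029.
The last day of the consultation period: 45 calendar days after March 8, 2029 is April 22, 2029.
The date termination becomes effective: April 22, 2029 + 7 days = April 29, 2029.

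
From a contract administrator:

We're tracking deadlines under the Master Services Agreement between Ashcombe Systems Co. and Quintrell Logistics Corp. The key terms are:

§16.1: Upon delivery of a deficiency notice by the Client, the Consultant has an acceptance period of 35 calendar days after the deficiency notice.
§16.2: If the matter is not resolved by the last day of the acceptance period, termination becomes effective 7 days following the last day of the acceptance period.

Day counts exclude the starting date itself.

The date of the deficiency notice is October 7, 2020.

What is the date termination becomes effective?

The last day of the acceptance period: October 7, 2020 + 35 days = November 11, 2020.
The date termination becomes effective: November 11, 2020 + 7 days = November 18, 2020.

November 18, 2020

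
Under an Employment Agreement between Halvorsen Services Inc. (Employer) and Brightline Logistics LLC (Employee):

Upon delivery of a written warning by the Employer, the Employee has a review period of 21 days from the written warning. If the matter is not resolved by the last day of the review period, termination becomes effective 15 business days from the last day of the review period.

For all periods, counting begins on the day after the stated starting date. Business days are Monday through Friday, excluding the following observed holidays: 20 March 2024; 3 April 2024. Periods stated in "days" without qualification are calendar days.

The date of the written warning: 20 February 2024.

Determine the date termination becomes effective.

4 April 2024

The last day of the review period: 21 calendar days after 20 February 2024 is 12 March 2024.
The date termination becomes effective: 15 business days after Tuesday, 12 March 2024, skipping weekends and the listed holidays on Mar 20, Apr 3 — Mar 13, Mar 14, Mar 15, Mar 18, …, Apr 1, Apr 2, Apr 4 — lands on Thursday, 4 April 2024.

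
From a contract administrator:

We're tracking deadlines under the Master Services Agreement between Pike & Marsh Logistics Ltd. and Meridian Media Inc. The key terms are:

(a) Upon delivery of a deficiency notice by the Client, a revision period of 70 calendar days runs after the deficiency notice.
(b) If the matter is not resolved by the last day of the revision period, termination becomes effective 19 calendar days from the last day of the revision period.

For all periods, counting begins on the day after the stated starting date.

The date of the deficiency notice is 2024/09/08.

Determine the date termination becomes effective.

The last day of the revision period: 2024/09/08 + 70 days = 2024/11/17.
The date termination becomes effective: 19 calendar days after 2024/11/17 is 2024/12/06.

2024/12/06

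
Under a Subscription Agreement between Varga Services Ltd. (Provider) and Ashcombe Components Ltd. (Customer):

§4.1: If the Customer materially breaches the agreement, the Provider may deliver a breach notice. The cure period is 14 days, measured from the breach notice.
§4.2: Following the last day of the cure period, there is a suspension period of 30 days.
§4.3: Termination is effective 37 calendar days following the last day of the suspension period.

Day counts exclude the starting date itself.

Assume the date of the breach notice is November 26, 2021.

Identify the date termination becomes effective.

Adding 14 calendar days to November 26, 2021 gives December 10, 2021, which is the last day of the cure period.
The last day of the suspension period: 30 calendar days after December 10, 2021 is January 9, 2022.
Adding 37 calendar days to January 9, 2022 gives February 15, 2022, which is the date termination becomes effective.

February 15, 2022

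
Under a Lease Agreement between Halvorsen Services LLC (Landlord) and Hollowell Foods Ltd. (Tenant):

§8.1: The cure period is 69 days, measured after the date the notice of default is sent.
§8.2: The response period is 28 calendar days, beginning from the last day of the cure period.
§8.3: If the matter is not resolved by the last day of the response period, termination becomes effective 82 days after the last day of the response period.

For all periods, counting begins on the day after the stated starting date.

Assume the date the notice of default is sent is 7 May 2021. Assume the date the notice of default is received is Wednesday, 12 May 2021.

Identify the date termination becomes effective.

Adding 69 calendar days to 7 May 2021 gives 15 July 2021, which is the last day of the cure period.
Adding 28 calendar days to 15 July 2021 gives 12 August 2021, which is the last day of the response period.
The date termination becomes effective: 82 calendar days after 12 August 2021 is 2 November 2021.

2 November 2021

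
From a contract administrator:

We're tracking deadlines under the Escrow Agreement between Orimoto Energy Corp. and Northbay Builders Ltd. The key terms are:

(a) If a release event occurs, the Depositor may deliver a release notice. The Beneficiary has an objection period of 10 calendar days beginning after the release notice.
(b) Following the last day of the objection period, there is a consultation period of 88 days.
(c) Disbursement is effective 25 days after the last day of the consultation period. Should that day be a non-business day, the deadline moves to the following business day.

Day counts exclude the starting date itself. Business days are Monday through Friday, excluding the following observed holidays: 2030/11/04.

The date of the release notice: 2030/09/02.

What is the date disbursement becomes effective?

2031/01/03

The last day of the objection period: 10 calendar days after 2030/09/02 is 2030/09/12.
The last day of the consultation period: 2030/09/12 + 88 days = 2030/12/09.
The date disbursement becomes effective: 25 calendar days after 2030/12/09 is 2031/01/03. 2031/01/03 is a Friday and is not a listed holiday, so no roll-forward applies.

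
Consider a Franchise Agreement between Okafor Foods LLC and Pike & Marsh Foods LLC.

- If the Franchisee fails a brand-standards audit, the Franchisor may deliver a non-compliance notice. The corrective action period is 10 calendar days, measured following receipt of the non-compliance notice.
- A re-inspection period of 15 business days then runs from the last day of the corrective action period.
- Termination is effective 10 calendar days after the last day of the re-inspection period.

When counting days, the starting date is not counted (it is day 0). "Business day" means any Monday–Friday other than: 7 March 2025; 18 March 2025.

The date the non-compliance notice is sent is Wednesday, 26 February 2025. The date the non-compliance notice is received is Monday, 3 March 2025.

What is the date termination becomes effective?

Adding 10 calendar days to 3 March 2025 gives 13 March 2025, which is the last day of the corrective action period.
The last day of the re-inspection period: counting 15 business days from Thursday, 13 March 2025 (Mar 14, Mar 17, Mar 19, Mar 20, …, Apr 2, Apr 3, Apr 4, skipping weekends and the listed holiday on Mar 18) reaches Friday, 4 April 2025.
The date termination becomes effective: 10 calendar days after 4 April 2025 is 14 April 2025.

14 April 2025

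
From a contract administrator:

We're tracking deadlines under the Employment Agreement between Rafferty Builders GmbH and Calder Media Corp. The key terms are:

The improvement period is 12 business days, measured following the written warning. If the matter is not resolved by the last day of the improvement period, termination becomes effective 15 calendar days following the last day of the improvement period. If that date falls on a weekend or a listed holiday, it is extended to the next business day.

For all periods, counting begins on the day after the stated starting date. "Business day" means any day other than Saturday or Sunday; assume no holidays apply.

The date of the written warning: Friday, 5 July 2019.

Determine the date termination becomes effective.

From Friday, 5 July 2019, 12 business days (Jul 8, Jul 9, Jul 10, Jul 11, …, Jul 19, Jul 22, Jul 23, skipping weekends) brings us to Tuesday, 23 July 2019, which is the last day of the improvement period.
Adding 15 calendar days to 23 July 2019 gives 7 August 2019, which is the date termination becomes effective. 7 August 2019 is a Wednesday, so no roll-forward applies.

7 August 2019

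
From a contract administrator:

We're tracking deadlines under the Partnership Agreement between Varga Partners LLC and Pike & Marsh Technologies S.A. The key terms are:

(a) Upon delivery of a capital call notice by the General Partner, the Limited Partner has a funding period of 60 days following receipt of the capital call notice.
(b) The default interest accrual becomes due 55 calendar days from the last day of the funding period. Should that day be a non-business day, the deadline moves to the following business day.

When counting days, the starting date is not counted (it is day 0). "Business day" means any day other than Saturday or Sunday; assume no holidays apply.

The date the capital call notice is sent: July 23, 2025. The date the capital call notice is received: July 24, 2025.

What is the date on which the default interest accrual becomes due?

November 17, 2025

Adding 60 calendar days to July 24, 2025 gives September 22, 2025, which is the last day of the funding period.
Adding 55 calendar days to September 22, 2025 gives November 16, 2025, which is the date on which the default interest accrual becomes due. That falls on a Sunday, so it rolls to the next business day, Monday, November 17, 2025.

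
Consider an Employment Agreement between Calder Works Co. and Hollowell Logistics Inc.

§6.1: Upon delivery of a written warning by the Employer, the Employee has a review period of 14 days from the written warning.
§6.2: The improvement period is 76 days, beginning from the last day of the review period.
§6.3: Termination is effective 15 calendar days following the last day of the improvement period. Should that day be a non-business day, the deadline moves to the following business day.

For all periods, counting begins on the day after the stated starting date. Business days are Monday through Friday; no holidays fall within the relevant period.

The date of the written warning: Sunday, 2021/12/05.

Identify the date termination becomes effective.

Adding 14 calendar days to 2021/12/05 gives 2021/12/19, which is the last day of the review period.
The last day of the improvement period: 76 calendar days after 2021/12/19 is 2022/03/05.
The date termination becomes effective: 15 calendar days after 2022/03/05 is 2022/03/20. That falls on a Sunday, so it rolls to the next business day, Monday, 2022/03/21.

2022/03/21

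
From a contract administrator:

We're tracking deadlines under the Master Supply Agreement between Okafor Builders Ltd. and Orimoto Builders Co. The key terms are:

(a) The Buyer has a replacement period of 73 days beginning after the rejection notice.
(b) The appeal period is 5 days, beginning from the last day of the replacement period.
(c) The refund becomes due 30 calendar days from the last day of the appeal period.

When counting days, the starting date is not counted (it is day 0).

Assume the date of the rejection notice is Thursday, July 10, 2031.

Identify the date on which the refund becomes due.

October 26, 2031

The last day of the replacement period: 73 calendar days after July 10, 2031 is September 21, 2031.
The last day of the appeal period: September 21, 2031 + 5 days = September 26, 2031.
The date on which the refund becomes due: 30 calendar days after September 26, 2031 is October 26, 2031.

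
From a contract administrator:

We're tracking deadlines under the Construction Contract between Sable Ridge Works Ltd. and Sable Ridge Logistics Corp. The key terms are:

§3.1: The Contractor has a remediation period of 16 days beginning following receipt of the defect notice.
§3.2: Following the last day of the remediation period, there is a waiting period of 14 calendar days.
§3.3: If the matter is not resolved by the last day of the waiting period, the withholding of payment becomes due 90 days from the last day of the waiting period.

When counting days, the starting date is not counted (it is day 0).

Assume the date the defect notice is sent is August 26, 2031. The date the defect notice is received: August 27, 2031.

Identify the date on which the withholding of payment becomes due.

December 25, 2031

The last day of the remediation period: 16 calendar days after August 27, 2031 is September 12, 2031.
Adding 14 calendar days to September 12, 2031 gives September 26, 2031, which is the last day of the waiting period.
The date on which the withholding of payment becomes due: 90 calendar days after September 26, 2031 is December 25, 2031.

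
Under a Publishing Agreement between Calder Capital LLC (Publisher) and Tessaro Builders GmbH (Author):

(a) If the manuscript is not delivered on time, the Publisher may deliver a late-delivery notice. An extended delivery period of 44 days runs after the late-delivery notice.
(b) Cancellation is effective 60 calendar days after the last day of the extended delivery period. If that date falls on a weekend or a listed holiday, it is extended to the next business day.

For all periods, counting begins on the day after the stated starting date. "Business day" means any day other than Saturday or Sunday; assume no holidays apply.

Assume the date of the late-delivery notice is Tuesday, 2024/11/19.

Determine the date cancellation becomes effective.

2025/03/03

The last day of the extended delivery period: 44 calendar days after 2024/11/19 is 2025/01/02.
Adding 60 calendar days to 2025/01/02 gives 2025/03/03, which is the date cancellation becomes effective. 2025/03/03 is a Monday, so no roll-forward applies.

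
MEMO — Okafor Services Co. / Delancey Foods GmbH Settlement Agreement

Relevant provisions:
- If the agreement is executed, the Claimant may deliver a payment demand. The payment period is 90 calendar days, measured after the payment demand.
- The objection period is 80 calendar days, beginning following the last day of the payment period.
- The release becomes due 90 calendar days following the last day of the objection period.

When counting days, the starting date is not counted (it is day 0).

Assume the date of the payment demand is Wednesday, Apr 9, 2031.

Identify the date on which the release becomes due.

Dec 25, 2031

Adding 90 calendar days to Apr 9, 2031 gives Jul 8, 2031, which is the last day of the payment period.
Adding 80 calendar days to Jul 8, 2031 gives Sep 26, 2031, which is the last day of the objection period.
The date on which the release becomes due: Sep 26, 2031 + 90 days = Dec 25, 2031.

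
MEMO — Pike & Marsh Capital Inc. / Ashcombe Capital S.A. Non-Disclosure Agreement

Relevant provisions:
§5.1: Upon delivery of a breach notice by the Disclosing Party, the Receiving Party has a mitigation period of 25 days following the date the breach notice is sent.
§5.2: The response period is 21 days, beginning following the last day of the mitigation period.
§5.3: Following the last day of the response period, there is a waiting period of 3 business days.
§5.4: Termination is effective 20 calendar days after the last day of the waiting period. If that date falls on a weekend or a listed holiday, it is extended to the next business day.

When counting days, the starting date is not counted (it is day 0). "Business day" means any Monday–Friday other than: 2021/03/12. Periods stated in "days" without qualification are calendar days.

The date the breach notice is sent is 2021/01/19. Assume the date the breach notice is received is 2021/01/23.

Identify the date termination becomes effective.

The last day of the mitigation period: 25 calendar days after 2021/01/19 is 2021/02/13.
The last day of the response period: 2021/02/13 + 21 days = 2021/03/06.
From Saturday, 2021/03/06, 3 business days (Mar 8, Mar 9, Mar 10, skipping weekends) brings us to Wednesday, 2021/03/10, which is the last day of the waiting period.
The date termination becomes effective: 2021/03/10 + 20 days = 2021/03/30. 2021/03/30 is a Tuesday and is not a listed holiday, so no roll-forward applies.

2021/03/30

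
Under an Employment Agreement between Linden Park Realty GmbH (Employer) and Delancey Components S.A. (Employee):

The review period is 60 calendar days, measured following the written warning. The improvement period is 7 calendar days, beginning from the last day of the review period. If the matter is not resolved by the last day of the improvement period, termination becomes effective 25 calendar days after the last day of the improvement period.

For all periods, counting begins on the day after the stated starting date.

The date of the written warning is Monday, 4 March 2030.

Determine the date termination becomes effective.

4 June 2030

The last day of the review period: 4 March 2030 + 60 days = 3 May 2030.
The last day of the improvement period: 3 May 2030 + 7 days = 10 May 2030.
The date termination becomes effective: 25 calendar days after 10 May 2030 is 4 June 2030.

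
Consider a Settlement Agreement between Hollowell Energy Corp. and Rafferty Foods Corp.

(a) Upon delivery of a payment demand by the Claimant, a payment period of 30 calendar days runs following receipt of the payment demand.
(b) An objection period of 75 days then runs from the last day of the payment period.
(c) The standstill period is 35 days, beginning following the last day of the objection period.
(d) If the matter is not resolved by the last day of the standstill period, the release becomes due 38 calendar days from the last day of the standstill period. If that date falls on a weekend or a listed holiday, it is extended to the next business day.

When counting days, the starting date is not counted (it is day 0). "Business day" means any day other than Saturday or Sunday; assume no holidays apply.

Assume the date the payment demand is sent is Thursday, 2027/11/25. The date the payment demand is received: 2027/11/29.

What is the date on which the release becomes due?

2028/05/25

Adding 30 calendar days to 2027/11/29 gives 2027/12/29, which is the last day of the payment period.
The last day of the objection period: 2027/12/29 + 75 days = 2028/03/13.
The last day of the standstill period: 2028/03/13 + 35 days = 2028/04/17.
The date on which the release becomes due: 2028/04/17 + 38 days = 2028/05/25. 2028/05/25 is a Thursday, so no roll-forward applies.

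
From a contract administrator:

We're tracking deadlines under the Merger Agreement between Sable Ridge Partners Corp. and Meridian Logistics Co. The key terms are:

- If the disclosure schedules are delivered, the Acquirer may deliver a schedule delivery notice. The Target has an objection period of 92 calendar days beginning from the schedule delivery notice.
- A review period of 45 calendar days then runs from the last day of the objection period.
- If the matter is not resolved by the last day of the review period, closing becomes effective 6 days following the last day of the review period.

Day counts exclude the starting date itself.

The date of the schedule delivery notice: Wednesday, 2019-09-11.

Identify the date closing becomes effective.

Adding 92 calendar days to 2019-09-11 gives 2019-12-12, which is the last day of the objection period.
The last day of the review period: 45 calendar days after 2019-12-12 is 2020-01-26.
The date closing becomes effective: 2020-01-26 + 6 days = 2020-02-01.

2020-02-01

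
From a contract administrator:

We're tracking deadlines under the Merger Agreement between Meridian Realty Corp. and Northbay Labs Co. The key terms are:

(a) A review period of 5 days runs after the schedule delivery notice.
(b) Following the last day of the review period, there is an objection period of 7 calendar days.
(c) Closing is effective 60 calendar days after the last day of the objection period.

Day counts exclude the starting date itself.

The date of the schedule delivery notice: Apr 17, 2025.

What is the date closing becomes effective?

The last day of the review period: 5 calendar days after Apr 17, 2025 is Apr 22, 2025.
The last day of the objection period: 7 calendar days after Apr 22, 2025 is Apr 29, 2025.
Adding 60 calendar days to Apr 29, 2025 gives Jun 28, 2025, which is the date closing becomes effective.

Jun 28, 2025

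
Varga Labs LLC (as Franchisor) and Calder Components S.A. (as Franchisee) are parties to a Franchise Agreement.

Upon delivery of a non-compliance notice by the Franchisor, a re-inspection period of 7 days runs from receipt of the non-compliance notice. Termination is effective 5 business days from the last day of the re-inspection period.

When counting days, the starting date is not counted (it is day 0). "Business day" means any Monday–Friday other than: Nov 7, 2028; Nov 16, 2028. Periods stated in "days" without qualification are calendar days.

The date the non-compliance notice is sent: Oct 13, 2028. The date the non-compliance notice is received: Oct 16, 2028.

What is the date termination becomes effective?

The last day of the re-inspection period: 7 calendar days after Oct 16, 2028 is Oct 23, 2028.
The date termination becomes effective: counting 5 business days from Monday, Oct 23, 2028 (Oct 24, Oct 25, Oct 26, Oct 27, Oct 30, skipping weekends) reaches Monday, Oct 30, 2028.

Oct 30, 2028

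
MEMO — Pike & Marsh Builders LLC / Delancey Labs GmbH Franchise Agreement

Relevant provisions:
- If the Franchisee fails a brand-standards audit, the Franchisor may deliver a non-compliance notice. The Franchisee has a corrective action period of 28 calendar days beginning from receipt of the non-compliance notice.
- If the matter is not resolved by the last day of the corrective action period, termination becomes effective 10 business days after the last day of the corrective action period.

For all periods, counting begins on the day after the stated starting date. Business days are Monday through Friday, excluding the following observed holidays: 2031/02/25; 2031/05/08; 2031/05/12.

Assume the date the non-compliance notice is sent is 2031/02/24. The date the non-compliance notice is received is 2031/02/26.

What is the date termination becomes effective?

2031/04/09

The last day of the corrective action period: 2031/02/26 + 28 days = 2031/03/26.
From Wednesday, 2031/03/26, 10 business days (Mar 27, Mar 28, Mar 31, Apr 1, Apr 2, Apr 3, Apr 4, Apr 7, Apr 8, Apr 9, skipping weekends) brings us to Wednesday, 2031/04/09, which is the date termination becomes effective.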